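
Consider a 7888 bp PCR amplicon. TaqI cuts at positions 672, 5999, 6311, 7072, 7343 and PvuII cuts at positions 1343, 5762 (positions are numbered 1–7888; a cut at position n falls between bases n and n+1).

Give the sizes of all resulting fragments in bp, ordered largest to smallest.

4419, 761, 672, 671, 545, 312, 271, 237 bp

Combined cut positions (sorted): 672, 1343, 5762, 5999, 6311, 7072, 7343.
Linear molecule, 7 cuts → 8 fragments:
  672 − 0 = 672 bp
  1343 − 672 = 671 bp
  5762 − 1343 = 4419 bp
  5999 − 5762 = 237 bp
  6311 − 5999 = 312 bp
  7072 − 6311 = 761 bp
  7343 − 7072 = 271 bp
  7888 − 7343 = 545 bp
Sorted largest to smallest: 4419, 761, 672, 671, 545, 312, 271, 237 bp.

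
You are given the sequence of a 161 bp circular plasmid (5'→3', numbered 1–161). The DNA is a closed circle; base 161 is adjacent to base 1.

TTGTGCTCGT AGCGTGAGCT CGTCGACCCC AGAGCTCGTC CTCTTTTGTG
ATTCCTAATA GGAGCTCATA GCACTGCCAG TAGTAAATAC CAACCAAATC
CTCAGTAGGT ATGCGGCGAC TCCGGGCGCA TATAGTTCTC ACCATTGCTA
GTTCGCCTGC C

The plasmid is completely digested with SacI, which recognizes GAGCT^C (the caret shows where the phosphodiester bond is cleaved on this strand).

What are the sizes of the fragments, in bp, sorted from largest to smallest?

115, 30, 16 bp

SacI sites (GAGCTC) start at positions 16, 32, 62.
SacI cuts after base 5 of each site (before the last base), so after positions 20, 36, 66.
Circular molecule, 3 cuts → 3 fragments:
  21–36 → 16 bp
  37–66 → 30 bp
  67–161 then 1–20 → 95 + 20 = 115 bp
Sorted largest to smallest: 115, 30, 16 bp.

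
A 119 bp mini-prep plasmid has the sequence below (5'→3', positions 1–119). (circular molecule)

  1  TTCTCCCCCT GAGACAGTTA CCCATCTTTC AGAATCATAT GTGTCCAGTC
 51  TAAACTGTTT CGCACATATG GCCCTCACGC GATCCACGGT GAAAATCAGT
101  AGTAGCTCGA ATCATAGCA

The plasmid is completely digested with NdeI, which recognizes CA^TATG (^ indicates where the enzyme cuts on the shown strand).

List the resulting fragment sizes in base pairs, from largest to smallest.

NdeI sites (CATATG) start at positions 36, 65.
NdeI cuts after base 2 of each site, so after positions 37, 66.
Circular molecule, 2 cuts → 2 fragments:
  38–66 → 29 bp
  67–119 then 1–37 → 53 + 37 = 90 bp
Sorted largest to smallest: 90, 29 bp.

90, 29 bp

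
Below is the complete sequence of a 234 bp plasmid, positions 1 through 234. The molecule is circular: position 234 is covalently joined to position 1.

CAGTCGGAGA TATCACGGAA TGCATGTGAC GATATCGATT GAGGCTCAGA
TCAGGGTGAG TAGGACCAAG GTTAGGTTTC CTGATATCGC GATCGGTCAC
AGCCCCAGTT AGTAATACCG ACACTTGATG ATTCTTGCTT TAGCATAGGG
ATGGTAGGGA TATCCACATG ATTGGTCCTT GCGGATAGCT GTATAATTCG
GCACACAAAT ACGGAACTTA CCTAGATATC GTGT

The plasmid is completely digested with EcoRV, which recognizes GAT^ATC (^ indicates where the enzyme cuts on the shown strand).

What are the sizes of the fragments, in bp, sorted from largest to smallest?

EcoRV sites (GATATC) start at positions 9, 31, 83, 159, 225.
EcoRV cuts after base 3 of each site, so after positions 11, 33, 85, 161, 227.
Circular molecule, 5 cuts → 5 fragments:
  12–33 → 22 bp
  34–85 → 52 bp
  86–161 → 76 bp
  162–227 → 66 bp
  228–234 then 1–11 → 7 + 11 = 18 bp
Sorted largest to smallest: 76, 66, 52, 22, 18 bp.

76, 66, 52, 22, 18 bp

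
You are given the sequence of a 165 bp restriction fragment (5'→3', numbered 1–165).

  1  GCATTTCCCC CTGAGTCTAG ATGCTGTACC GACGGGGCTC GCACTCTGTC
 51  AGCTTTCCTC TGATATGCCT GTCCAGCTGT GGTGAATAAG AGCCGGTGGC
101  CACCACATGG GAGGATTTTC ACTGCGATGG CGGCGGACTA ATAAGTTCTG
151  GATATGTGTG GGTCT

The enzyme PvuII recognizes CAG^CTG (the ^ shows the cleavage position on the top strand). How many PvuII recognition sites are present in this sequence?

1

CAGCTG occurs starting at position 74.
PvuII cuts at 1 site.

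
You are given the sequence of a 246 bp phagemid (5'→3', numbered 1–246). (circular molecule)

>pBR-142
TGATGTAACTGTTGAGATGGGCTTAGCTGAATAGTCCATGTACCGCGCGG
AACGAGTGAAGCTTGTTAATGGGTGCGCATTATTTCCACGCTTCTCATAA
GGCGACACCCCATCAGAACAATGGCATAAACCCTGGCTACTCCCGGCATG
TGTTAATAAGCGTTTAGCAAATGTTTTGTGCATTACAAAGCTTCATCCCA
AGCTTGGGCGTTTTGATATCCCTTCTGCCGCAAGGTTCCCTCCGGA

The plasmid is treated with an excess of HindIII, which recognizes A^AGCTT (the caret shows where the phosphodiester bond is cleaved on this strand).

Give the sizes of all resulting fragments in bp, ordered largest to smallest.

HindIII sites (AAGCTT) start at positions 59, 188, 200.
HindIII cuts after the first base of each site, so after positions 59, 188, 200.
Circular molecule, 3 cuts → 3 fragments:
  60–188 → 129 bp
  189–200 → 12 bp
  201–246 then 1–59 → 46 + 59 = 105 bp
Sorted largest to smallest: 129, 105, 12 bp.

129, 105, 12 bp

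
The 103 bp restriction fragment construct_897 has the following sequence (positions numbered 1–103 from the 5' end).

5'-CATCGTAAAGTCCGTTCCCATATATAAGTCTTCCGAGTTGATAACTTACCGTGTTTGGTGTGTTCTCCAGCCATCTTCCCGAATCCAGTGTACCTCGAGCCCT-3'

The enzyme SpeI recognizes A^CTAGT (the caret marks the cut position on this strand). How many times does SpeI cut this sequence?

No occurrence of ACTAGT is present in the sequence.
SpeI does not cut: 0 sites.

0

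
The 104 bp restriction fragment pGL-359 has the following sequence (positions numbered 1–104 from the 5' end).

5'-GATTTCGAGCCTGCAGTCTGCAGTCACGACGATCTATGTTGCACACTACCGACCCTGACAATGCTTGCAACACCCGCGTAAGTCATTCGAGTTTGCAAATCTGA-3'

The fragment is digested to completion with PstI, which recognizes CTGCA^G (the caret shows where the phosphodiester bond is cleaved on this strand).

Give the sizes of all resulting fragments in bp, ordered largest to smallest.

82, 15, 7 bp

PstI sites (CTGCAG) start at positions 11, 18.
PstI cuts after base 5 of each site (before the last base), so after positions 15, 22.
Linear molecule, 2 cuts → 3 fragments:
  1–15 → 15 bp
  16–22 → 7 bp
  23–104 → 82 bp
Sorted largest to smallest: 82, 15, 7 bp.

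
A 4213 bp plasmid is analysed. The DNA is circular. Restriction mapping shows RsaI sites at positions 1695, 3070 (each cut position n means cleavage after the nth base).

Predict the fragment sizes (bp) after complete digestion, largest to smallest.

2838, 1375 bp

Circular molecule, 2 cuts → 2 fragments:
  3070 − 1695 = 1375 bp
  wrap: 4213 − 3070 + 1695 = 2838 bp
Sorted largest to smallest: 2838, 1375 bp.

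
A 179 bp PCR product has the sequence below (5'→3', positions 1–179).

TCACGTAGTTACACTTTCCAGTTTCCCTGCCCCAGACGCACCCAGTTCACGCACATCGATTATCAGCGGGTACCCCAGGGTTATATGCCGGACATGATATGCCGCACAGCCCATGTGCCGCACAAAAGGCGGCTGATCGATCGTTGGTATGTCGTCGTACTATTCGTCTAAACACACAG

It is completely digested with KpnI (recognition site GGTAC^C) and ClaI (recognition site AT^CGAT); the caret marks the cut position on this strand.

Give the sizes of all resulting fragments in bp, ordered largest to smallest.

64, 56, 42, 17 bp

The KpnI site (GGTACC) starts at position 69.
KpnI cuts after base 5 of each site (before the last base), so after position 73.
ClaI sites (ATCGAT) start at positions 55, 136.
ClaI cuts after base 2 of each site, so after positions 56, 137.
Combined cut positions: 56, 73, 137.
Linear molecule, 3 cuts → 4 fragments:
  1–56 → 56 bp
  57–73 → 17 bp
  74–137 → 64 bp
  138–179 → 42 bp
Sorted largest to smallest: 64, 56, 42, 17 bp.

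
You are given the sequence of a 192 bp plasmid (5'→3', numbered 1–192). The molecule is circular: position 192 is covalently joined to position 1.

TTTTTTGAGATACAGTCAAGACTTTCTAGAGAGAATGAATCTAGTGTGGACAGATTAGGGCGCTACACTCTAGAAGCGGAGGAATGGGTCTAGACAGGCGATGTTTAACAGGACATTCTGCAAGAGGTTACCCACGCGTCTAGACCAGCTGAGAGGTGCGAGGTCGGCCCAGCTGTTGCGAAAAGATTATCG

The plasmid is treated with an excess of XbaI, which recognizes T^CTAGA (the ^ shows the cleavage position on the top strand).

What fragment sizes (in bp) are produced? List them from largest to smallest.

XbaI sites (TCTAGA) start at positions 25, 69, 89, 139.
XbaI cuts after the first base of each site, so after positions 25, 69, 89, 139.
Circular molecule, 4 cuts → 4 fragments:
  26–69 → 44 bp
  70–89 → 20 bp
  90–139 → 50 bp
  140–192 then 1–25 → 53 + 25 = 78 bp
Sorted largest to smallest: 78, 50, 44, 20 bp.

78, 50, 44, 20 bp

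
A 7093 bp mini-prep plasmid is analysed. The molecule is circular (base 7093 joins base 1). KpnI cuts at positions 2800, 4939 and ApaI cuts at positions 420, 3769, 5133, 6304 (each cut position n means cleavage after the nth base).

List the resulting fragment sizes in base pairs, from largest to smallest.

2380, 1209, 1171, 1170, 969, 194 bp

Combined cut positions (sorted): 420, 2800, 3769, 4939, 5133, 6304.
Circular molecule, 6 cuts → 6 fragments:
  2800 − 420 = 2380 bp
  3769 − 2800 = 969 bp
  4939 − 3769 = 1170 bp
  5133 − 4939 = 194 bp
  6304 − 5133 = 1171 bp
  wrap: 7093 − 6304 + 420 = 1209 bp
Sorted largest to smallest: 2380, 1209, 1171, 1170, 969, 194 bp.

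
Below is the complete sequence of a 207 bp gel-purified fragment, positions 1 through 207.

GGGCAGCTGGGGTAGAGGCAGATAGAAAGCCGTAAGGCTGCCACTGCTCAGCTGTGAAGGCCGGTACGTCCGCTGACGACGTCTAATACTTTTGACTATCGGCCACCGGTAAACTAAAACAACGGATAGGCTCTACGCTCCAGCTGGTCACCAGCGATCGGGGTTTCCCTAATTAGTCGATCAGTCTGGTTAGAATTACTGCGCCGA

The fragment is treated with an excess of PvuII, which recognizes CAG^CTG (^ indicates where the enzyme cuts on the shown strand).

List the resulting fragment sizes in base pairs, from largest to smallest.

PvuII sites (CAGCTG) start at positions 4, 49, 141.
PvuII cuts after base 3 of each site, so after positions 6, 51, 143.
Linear molecule, 3 cuts → 4 fragments:
  1–6 → 6 bp
  7–51 → 45 bp
  52–143 → 92 bp
  144–207 → 64 bp
Sorted largest to smallest: 92, 64, 45, 6 bp.

92, 64, 45, 6 bp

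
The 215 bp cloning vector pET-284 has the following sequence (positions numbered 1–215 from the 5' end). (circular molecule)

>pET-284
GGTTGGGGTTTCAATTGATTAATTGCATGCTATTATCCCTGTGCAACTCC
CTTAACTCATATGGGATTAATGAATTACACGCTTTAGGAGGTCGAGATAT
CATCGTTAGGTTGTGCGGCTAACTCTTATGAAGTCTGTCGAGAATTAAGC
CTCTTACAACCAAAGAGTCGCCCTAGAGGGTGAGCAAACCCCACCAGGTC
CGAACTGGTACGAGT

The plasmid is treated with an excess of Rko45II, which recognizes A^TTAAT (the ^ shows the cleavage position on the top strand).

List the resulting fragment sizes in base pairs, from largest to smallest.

Rko45II sites (ATTAAT) start at positions 18, 66.
Rko45II cuts after the first base of each site, so after positions 18, 66.
Circular molecule, 2 cuts → 2 fragments:
  19–66 → 48 bp
  67–215 then 1–18 → 149 + 18 = 167 bp
Sorted largest to smallest: 167, 48 bp.

167, 48 bp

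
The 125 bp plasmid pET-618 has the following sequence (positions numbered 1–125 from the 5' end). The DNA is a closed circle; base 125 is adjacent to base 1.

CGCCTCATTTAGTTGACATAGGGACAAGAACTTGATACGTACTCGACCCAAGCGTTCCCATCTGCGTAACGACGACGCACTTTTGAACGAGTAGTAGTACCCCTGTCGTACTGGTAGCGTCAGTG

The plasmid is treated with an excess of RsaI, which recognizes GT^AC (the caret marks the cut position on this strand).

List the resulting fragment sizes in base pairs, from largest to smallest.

58, 56, 11 bp

RsaI sites (GTAC) start at positions 39, 97, 108.
RsaI cuts after base 2 of each site, so after positions 40, 98, 109.
Circular molecule, 3 cuts → 3 fragments:
  41–98 → 58 bp
  99–109 → 11 bp
  110–125 then 1–40 → 16 + 40 = 56 bp
Sorted largest to smallest: 58, 56, 11 bp.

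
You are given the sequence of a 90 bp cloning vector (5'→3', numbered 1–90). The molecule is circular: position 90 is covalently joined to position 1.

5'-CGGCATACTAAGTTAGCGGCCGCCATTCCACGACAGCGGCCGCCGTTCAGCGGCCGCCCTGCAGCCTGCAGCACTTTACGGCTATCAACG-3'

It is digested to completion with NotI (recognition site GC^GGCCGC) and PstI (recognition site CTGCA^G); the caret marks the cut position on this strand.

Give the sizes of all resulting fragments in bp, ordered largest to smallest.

37, 20, 14, 12, 7 bp

NotI sites (GCGGCCGC) start at positions 16, 36, 50.
NotI cuts after base 2 of each site, so after positions 17, 37, 51.
PstI sites (CTGCAG) start at positions 59, 66.
PstI cuts after base 5 of each site (before the last base), so after positions 63, 70.
Combined cut positions: 17, 37, 51, 63, 70.
Circular molecule, 5 cuts → 5 fragments:
  18–37 → 20 bp
  38–51 → 14 bp
  52–63 → 12 bp
  64–70 → 7 bp
  71–90 then 1–17 → 20 + 17 = 37 bp
Sorted largest to smallest: 37, 20, 14, 12, 7 bp.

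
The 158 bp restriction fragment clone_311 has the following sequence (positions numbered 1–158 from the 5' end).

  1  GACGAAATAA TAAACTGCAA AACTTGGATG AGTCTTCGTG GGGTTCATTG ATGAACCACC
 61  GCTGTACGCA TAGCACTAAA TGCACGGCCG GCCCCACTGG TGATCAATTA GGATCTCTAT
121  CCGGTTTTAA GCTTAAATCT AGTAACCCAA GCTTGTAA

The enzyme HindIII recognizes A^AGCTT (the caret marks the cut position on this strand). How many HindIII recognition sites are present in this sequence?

AAGCTT occurs starting at positions 129, 149.
HindIII cuts at 2 sites.

2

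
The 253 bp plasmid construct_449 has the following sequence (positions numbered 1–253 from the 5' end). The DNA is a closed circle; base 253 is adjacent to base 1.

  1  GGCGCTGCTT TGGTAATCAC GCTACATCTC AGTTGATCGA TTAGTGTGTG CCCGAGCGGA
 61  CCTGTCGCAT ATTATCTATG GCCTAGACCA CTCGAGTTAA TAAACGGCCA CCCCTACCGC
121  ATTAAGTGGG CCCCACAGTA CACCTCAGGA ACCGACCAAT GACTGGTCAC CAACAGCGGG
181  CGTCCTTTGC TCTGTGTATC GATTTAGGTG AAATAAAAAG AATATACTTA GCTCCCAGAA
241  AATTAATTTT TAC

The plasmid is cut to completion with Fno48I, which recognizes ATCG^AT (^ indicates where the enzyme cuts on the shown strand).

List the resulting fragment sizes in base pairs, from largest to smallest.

162, 91 bp

Fno48I sites (ATCGAT) start at positions 36, 198.
Fno48I cuts after base 4 of each site, so after positions 39, 201.
Circular molecule, 2 cuts → 2 fragments:
  40–201 → 162 bp
  202–253 then 1–39 → 52 + 39 = 91 bp
Sorted largest to smallest: 162, 91 bp.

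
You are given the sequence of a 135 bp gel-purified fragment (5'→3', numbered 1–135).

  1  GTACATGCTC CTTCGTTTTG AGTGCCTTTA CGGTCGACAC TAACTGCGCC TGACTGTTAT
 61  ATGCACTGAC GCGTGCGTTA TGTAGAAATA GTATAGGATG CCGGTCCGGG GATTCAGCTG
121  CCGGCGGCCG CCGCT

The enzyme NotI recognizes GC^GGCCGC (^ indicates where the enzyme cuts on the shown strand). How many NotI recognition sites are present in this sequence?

1

GCGGCCGC occurs starting at position 124.
NotI cuts at 1 site.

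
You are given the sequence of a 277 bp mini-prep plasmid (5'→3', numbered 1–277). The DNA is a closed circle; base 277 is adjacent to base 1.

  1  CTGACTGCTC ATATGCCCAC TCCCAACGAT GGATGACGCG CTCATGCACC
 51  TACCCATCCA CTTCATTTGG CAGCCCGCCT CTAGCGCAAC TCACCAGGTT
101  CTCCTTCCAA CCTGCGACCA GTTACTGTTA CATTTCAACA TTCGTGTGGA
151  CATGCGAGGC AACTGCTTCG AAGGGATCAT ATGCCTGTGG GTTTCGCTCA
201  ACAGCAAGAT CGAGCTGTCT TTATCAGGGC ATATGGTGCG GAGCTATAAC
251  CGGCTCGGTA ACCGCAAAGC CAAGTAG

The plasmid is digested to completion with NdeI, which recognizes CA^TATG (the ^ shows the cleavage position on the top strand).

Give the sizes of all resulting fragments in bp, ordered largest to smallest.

168, 57, 52 bp

NdeI sites (CATATG) start at positions 10, 178, 230.
NdeI cuts after base 2 of each site, so after positions 11, 179, 231.
Circular molecule, 3 cuts → 3 fragments:
  12–179 → 168 bp
  180–231 → 52 bp
  232–277 then 1–11 → 46 + 11 = 57 bp
Sorted largest to smallest: 168, 57, 52 bp.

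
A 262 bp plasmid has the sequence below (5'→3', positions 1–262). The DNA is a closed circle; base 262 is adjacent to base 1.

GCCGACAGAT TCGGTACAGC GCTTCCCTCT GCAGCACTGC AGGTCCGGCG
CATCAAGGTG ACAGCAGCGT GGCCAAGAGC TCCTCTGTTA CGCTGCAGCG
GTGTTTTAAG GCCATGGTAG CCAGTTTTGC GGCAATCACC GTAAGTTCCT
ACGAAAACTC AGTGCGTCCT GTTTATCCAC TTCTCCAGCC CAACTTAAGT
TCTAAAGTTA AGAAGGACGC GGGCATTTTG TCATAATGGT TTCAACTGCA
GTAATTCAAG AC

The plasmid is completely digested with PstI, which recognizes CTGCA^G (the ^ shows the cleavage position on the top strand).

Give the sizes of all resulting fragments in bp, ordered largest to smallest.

PstI sites (CTGCAG) start at positions 29, 37, 93, 246.
PstI cuts after base 5 of each site (before the last base), so after positions 33, 41, 97, 250.
Circular molecule, 4 cuts → 4 fragments:
  34–41 → 8 bp
  42–97 → 56 bp
  98–250 → 153 bp
  251–262 then 1–33 → 12 + 33 = 45 bp
Sorted largest to smallest: 153, 56, 45, 8 bp.

153, 56, 45, 8 bp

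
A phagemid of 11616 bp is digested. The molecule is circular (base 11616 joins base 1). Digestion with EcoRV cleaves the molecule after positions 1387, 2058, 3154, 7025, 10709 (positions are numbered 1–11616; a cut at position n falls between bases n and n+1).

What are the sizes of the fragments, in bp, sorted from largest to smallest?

Circular molecule, 5 cuts → 5 fragments:
  2058 − 1387 = 671 bp
  3154 − 2058 = 1096 bp
  7025 − 3154 = 3871 bp
  10709 − 7025 = 3684 bp
  wrap: 11616 − 10709 + 1387 = 2294 bp
Sorted largest to smallest: 3871, 3684, 2294, 1096, 671 bp.

3871, 3684, 2294, 1096, 671 bp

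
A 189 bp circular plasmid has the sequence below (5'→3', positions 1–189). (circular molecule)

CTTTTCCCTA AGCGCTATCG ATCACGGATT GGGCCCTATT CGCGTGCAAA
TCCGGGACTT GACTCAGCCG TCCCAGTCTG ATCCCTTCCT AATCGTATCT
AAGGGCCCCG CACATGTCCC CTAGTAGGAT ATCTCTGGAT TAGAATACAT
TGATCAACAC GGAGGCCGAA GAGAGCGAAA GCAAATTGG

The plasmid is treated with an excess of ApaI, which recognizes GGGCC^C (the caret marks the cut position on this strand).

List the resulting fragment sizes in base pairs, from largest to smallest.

117, 72 bp

ApaI sites (GGGCCC) start at positions 31, 103.
ApaI cuts after base 5 of each site (before the last base), so after positions 35, 107.
Circular molecule, 2 cuts → 2 fragments:
  36–107 → 72 bp
  108–189 then 1–35 → 82 + 35 = 117 bp
Sorted largest to smallest: 117, 72 bp.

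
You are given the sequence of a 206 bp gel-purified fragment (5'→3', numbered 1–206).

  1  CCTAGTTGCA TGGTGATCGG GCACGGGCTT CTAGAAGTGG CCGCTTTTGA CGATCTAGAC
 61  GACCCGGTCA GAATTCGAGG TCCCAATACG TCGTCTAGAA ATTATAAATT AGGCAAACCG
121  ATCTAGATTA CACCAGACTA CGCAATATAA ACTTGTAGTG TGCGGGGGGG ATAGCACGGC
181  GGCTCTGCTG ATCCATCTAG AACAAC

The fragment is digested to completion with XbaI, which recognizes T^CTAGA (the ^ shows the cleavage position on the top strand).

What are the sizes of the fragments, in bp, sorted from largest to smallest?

74, 40, 30, 28, 24, 10 bp

XbaI sites (TCTAGA) start at positions 30, 54, 94, 122, 196.
XbaI cuts after the first base of each site, so after positions 30, 54, 94, 122, 196.
Linear molecule, 5 cuts → 6 fragments:
  1–30 → 30 bp
  31–54 → 24 bp
  55–94 → 40 bp
  95–122 → 28 bp
  123–196 → 74 bp
  197–206 → 10 bp
Sorted largest to smallest: 74, 40, 30, 28, 24, 10 bp.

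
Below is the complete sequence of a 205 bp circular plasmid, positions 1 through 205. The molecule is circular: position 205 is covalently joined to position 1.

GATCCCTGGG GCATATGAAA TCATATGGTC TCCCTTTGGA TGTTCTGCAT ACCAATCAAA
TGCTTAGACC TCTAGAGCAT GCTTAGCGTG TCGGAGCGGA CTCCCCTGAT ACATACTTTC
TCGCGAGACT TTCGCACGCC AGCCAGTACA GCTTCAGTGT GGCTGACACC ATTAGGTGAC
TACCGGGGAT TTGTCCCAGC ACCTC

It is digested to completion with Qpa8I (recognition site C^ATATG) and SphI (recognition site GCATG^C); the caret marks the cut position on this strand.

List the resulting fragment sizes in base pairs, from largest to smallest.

136, 59, 10 bp

Qpa8I sites (CATATG) start at positions 12, 22.
Qpa8I cuts after the first base of each site, so after positions 12, 22.
The SphI site (GCATGC) starts at position 77.
SphI cuts after base 5 of each site (before the last base), so after position 81.
Combined cut positions: 12, 22, 81.
Circular molecule, 3 cuts → 3 fragments:
  13–22 → 10 bp
  23–81 → 59 bp
  82–205 then 1–12 → 124 + 12 = 136 bp
Sorted largest to smallest: 136, 59, 10 bp.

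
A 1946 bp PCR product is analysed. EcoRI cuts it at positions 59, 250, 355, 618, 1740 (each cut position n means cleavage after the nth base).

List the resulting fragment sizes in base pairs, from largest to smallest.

Linear molecule, 5 cuts → 6 fragments:
  59 − 0 = 59 bp
  250 − 59 = 191 bp
  355 − 250 = 105 bp
  618 − 355 = 263 bp
  1740 − 618 = 1122 bp
  1946 − 1740 = 206 bp
Sorted largest to smallest: 1122, 263, 206, 191, 105, 59 bp.

1122, 263, 206, 191, 105, 59 bp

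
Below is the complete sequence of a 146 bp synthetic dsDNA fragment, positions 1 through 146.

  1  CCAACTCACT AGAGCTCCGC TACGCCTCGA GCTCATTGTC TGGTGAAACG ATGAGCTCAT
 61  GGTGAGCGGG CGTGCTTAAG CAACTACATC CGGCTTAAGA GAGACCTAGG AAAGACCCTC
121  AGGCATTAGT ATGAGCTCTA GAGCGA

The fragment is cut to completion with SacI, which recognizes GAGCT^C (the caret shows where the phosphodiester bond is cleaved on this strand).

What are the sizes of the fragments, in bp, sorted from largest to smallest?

80, 24, 17, 16, 9 bp

SacI sites (GAGCTC) start at positions 12, 29, 53, 133.
SacI cuts after base 5 of each site (before the last base), so after positions 16, 33, 57, 137.
Linear molecule, 4 cuts → 5 fragments:
  1–16 → 16 bp
  17–33 → 17 bp
  34–57 → 24 bp
  58–137 → 80 bp
  138–146 → 9 bp
Sorted largest to smallest: 80, 24, 17, 16, 9 bp.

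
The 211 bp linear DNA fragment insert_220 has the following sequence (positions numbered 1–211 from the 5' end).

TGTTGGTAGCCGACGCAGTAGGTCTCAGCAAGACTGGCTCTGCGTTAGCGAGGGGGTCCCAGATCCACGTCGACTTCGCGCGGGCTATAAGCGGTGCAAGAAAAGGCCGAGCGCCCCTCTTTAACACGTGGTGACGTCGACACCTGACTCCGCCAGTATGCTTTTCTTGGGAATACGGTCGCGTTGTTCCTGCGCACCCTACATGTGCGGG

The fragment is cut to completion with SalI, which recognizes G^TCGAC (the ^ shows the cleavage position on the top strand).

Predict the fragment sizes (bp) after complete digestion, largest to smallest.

SalI sites (GTCGAC) start at positions 69, 136.
SalI cuts after the first base of each site, so after positions 69, 136.
Linear molecule, 2 cuts → 3 fragments:
  1–69 → 69 bp
  70–136 → 67 bp
  137–211 → 75 bp
Sorted largest to smallest: 75, 69, 67 bp.

75, 69, 67 bp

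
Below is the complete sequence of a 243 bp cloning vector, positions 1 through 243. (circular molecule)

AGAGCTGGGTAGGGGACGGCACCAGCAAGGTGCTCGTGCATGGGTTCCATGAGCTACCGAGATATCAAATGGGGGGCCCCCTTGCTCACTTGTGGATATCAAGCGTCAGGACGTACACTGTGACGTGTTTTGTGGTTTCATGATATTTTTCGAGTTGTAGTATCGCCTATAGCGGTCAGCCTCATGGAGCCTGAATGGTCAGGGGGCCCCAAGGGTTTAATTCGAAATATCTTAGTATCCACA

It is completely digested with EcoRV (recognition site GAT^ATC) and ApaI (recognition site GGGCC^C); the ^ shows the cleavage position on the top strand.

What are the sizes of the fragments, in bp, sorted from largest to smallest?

111, 98, 19, 15 bp

EcoRV sites (GATATC) start at positions 61, 95.
EcoRV cuts after base 3 of each site, so after positions 63, 97.
ApaI sites (GGGCCC) start at positions 74, 204.
ApaI cuts after base 5 of each site (before the last base), so after positions 78, 208.
Combined cut positions: 63, 78, 97, 208.
Circular molecule, 4 cuts → 4 fragments:
  64–78 → 15 bp
  79–97 → 19 bp
  98–208 → 111 bp
  209–243 then 1–63 → 35 + 63 = 98 bp
Sorted largest to smallest: 111, 98, 19, 15 bp.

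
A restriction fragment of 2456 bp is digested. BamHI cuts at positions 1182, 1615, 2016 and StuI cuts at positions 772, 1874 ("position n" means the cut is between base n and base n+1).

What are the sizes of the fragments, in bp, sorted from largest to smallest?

Combined cut positions (sorted): 772, 1182, 1615, 1874, 2016.
Linear molecule, 5 cuts → 6 fragments:
  772 − 0 = 772 bp
  1182 − 772 = 410 bp
  1615 − 1182 = 433 bp
  1874 − 1615 = 259 bp
  2016 − 1874 = 142 bp
  2456 − 2016 = 440 bp
Sorted largest to smallest: 772, 440, 433, 410, 259, 142 bp.

772, 440, 433, 410, 259, 142 bp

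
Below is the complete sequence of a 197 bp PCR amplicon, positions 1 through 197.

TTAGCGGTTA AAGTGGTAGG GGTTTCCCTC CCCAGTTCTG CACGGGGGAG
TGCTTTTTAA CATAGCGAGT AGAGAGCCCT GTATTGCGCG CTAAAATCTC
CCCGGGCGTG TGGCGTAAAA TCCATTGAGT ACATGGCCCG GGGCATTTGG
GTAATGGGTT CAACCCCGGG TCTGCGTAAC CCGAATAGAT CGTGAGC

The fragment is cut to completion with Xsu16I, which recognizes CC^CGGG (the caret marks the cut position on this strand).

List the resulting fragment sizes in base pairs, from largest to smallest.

Xsu16I sites (CCCGGG) start at positions 101, 137, 165.
Xsu16I cuts after base 2 of each site, so after positions 102, 138, 166.
Linear molecule, 3 cuts → 4 fragments:
  1–102 → 102 bp
  103–138 → 36 bp
  139–166 → 28 bp
  167–197 → 31 bp
Sorted largest to smallest: 102, 36, 31, 28 bp.

102, 36, 31, 28 bp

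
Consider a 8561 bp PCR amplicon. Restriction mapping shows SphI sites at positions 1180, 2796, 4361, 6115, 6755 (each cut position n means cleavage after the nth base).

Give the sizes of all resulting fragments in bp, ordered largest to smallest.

1806, 1754, 1616, 1565, 1180, 640 bp

Linear molecule, 5 cuts → 6 fragments:
  1180 − 0 = 1180 bp
  2796 − 1180 = 1616 bp
  4361 − 2796 = 1565 bp
  6115 − 4361 = 1754 bp
  6755 − 6115 = 640 bp
  8561 − 6755 = 1806 bp
Sorted largest to smallest: 1806, 1754, 1616, 1565, 1180, 640 bp.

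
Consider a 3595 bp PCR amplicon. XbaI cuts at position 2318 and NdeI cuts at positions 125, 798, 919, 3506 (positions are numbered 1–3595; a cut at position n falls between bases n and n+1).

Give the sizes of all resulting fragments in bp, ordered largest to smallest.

Combined cut positions (sorted): 125, 798, 919, 2318, 3506.
Linear molecule, 5 cuts → 6 fragments:
  125 − 0 = 125 bp
  798 − 125 = 673 bp
  919 − 798 = 121 bp
  2318 − 919 = 1399 bp
  3506 − 2318 = 1188 bp
  3595 − 3506 = 89 bp
Sorted largest to smallest: 1399, 1188, 673, 125, 121, 89 bp.

1399, 1188, 673, 125, 121, 89 bp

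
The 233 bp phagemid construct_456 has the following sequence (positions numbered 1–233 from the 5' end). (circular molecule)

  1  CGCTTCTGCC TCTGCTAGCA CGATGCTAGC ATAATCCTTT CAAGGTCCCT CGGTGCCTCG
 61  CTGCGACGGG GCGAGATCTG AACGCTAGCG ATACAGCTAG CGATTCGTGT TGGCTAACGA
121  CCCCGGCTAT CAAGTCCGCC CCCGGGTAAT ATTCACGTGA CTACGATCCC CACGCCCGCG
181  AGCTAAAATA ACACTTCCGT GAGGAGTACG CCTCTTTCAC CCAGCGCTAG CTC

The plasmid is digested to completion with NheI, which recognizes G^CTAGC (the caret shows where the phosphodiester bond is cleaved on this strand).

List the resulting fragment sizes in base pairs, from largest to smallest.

NheI sites (GCTAGC) start at positions 14, 25, 84, 96, 226.
NheI cuts after the first base of each site, so after positions 14, 25, 84, 96, 226.
Circular molecule, 5 cuts → 5 fragments:
  15–25 → 11 bp
  26–84 → 59 bp
  85–96 → 12 bp
  97–226 → 130 bp
  227–233 then 1–14 → 7 + 14 = 21 bp
Sorted largest to smallest: 130, 59, 21, 12, 11 bp.

130, 59, 21, 12, 11 bp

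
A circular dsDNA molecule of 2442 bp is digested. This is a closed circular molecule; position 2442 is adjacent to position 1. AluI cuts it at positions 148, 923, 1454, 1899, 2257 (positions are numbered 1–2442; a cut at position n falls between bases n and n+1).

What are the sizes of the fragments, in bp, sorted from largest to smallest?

Circular molecule, 5 cuts → 5 fragments:
  923 − 148 = 775 bp
  1454 − 923 = 531 bp
  1899 − 1454 = 445 bp
  2257 − 1899 = 358 bp
  wrap: 2442 − 2257 + 148 = 333 bp
Sorted largest to smallest: 775, 531, 445, 358, 333 bp.

775, 531, 445, 358, 333 bp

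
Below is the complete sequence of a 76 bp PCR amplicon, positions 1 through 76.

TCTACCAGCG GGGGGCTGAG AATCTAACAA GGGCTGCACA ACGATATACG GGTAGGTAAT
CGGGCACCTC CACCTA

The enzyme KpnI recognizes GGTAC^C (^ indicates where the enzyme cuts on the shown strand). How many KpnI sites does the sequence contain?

No occurrence of GGTACC is present in the sequence.
KpnI does not cut: 0 sites.

0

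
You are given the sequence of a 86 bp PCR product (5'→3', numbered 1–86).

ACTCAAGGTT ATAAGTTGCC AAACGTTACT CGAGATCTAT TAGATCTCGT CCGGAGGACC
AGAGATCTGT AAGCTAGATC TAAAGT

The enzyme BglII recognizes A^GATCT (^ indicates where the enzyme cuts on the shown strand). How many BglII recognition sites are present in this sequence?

4

AGATCT occurs starting at positions 33, 42, 63, 76.
BglII cuts at 4 sites.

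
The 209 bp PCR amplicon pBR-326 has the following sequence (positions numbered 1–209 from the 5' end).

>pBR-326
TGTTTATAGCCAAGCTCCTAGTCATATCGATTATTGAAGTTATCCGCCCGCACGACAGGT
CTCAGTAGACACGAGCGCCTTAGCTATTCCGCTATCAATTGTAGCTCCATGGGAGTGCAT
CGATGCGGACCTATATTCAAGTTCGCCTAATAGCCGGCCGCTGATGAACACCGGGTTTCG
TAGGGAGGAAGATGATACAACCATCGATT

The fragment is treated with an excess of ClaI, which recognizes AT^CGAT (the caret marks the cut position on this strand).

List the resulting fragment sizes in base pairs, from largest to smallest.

ClaI sites (ATCGAT) start at positions 26, 119, 203.
ClaI cuts after base 2 of each site, so after positions 27, 120, 204.
Linear molecule, 3 cuts → 4 fragments:
  1–27 → 27 bp
  28–120 → 93 bp
  121–204 → 84 bp
  205–209 → 5 bp
Sorted largest to smallest: 93, 84, 27, 5 bp.

93, 84, 27, 5 bp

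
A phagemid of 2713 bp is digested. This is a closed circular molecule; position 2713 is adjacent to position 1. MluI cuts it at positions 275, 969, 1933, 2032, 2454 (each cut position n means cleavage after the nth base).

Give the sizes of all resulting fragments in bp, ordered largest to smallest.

964, 694, 534, 422, 99 bp

Circular molecule, 5 cuts → 5 fragments:
  969 − 275 = 694 bp
  1933 − 969 = 964 bp
  2032 − 1933 = 99 bp
  2454 − 2032 = 422 bp
  wrap: 2713 − 2454 + 275 = 534 bp
Sorted largest to smallest: 964, 694, 534, 422, 99 bp.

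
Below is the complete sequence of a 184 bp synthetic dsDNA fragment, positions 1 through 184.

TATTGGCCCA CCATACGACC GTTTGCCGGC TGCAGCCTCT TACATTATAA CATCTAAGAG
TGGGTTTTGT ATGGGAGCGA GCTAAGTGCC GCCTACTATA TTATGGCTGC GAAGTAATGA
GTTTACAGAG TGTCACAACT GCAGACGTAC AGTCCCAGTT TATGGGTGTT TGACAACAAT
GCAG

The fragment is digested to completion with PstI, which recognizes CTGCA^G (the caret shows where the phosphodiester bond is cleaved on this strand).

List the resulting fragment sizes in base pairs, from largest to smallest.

PstI sites (CTGCAG) start at positions 30, 139.
PstI cuts after base 5 of each site (before the last base), so after positions 34, 143.
Linear molecule, 2 cuts → 3 fragments:
  1–34 → 34 bp
  35–143 → 109 bp
  144–184 → 41 bp
Sorted largest to smallest: 109, 41, 34 bp.

109, 41, 34 bp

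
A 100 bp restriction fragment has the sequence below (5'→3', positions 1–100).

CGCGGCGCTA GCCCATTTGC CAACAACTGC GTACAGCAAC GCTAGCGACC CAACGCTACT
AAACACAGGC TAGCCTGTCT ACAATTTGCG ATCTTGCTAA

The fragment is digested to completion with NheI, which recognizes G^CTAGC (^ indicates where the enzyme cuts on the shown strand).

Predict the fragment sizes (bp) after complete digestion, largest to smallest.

34, 31, 28, 7 bp

NheI sites (GCTAGC) start at positions 7, 41, 69.
NheI cuts after the first base of each site, so after positions 7, 41, 69.
Linear molecule, 3 cuts → 4 fragments:
  1–7 → 7 bp
  8–41 → 34 bp
  42–69 → 28 bp
  70–100 → 31 bp
Sorted largest to smallest: 34, 31, 28, 7 bp.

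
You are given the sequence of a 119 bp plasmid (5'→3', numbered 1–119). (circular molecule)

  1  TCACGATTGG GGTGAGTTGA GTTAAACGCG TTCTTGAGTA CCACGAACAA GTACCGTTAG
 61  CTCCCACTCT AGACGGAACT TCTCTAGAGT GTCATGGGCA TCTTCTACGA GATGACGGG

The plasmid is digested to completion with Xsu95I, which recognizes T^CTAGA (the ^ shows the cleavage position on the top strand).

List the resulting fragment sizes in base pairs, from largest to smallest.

104, 15 bp

Xsu95I sites (TCTAGA) start at positions 68, 83.
Xsu95I cuts after the first base of each site, so after positions 68, 83.
Circular molecule, 2 cuts → 2 fragments:
  69–83 → 15 bp
  84–119 then 1–68 → 36 + 68 = 104 bp
Sorted largest to smallest: 104, 15 bp.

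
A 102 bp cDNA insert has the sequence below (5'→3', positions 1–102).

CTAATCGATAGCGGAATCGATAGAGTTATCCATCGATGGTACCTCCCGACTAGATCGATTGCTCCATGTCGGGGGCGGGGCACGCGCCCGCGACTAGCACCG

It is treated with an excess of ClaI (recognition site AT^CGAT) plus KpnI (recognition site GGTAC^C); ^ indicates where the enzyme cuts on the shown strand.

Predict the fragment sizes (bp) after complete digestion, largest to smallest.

ClaI sites (ATCGAT) start at positions 4, 16, 32, 54.
ClaI cuts after base 2 of each site, so after positions 5, 17, 33, 55.
The KpnI site (GGTACC) starts at position 38.
KpnI cuts after base 5 of each site (before the last base), so after position 42.
Combined cut positions: 5, 17, 33, 42, 55.
Linear molecule, 5 cuts → 6 fragments:
  1–5 → 5 bp
  6–17 → 12 bp
  18–33 → 16 bp
  34–42 → 9 bp
  43–55 → 13 bp
  56–102 → 47 bp
Sorted largest to smallest: 47, 16, 13, 12, 9, 5 bp.

47, 16, 13, 12, 9, 5 bp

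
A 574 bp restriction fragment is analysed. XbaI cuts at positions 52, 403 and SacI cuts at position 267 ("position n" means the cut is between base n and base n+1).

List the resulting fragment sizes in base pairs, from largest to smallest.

215, 171, 136, 52 bp

Combined cut positions (sorted): 52, 267, 403.
Linear molecule, 3 cuts → 4 fragments:
  52 − 0 = 52 bp
  267 − 52 = 215 bp
  403 − 267 = 136 bp
  574 − 403 = 171 bp
Sorted largest to smallest: 215, 171, 136, 52 bp.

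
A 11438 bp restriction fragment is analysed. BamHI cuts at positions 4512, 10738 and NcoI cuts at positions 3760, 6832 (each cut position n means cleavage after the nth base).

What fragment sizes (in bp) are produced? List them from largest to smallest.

3906, 3760, 2320, 752, 700 bp

Combined cut positions (sorted): 3760, 4512, 6832, 10738.
Linear molecule, 4 cuts → 5 fragments:
  3760 − 0 = 3760 bp
  4512 − 3760 = 752 bp
  6832 − 4512 = 2320 bp
  10738 − 6832 = 3906 bp
  11438 − 10738 = 700 bp
Sorted largest to smallest: 3906, 3760, 2320, 752, 700 bp.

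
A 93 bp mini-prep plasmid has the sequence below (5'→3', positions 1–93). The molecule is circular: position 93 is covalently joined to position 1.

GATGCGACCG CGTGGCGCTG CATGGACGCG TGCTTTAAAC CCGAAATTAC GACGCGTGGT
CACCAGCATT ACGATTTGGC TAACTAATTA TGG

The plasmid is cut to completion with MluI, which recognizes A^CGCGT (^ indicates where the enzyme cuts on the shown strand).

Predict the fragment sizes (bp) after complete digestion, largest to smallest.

67, 26 bp

MluI sites (ACGCGT) start at positions 26, 52.
MluI cuts after the first base of each site, so after positions 26, 52.
Circular molecule, 2 cuts → 2 fragments:
  27–52 → 26 bp
  53–93 then 1–26 → 41 + 26 = 67 bp
Sorted largest to smallest: 67, 26 bp.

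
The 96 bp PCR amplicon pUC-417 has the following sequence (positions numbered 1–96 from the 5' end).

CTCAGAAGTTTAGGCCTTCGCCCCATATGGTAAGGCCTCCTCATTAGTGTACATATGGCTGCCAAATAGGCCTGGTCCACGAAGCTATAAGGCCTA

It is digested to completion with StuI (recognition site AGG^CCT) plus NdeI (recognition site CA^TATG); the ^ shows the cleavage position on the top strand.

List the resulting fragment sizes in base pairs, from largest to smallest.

22, 18, 17, 14, 11, 10, 4 bp

StuI sites (AGGCCT) start at positions 12, 33, 68, 90.
StuI cuts after base 3 of each site, so after positions 14, 35, 70, 92.
NdeI sites (CATATG) start at positions 24, 52.
NdeI cuts after base 2 of each site, so after positions 25, 53.
Combined cut positions: 14, 25, 35, 53, 70, 92.
Linear molecule, 6 cuts → 7 fragments:
  1–14 → 14 bp
  15–25 → 11 bp
  26–35 → 10 bp
  36–53 → 18 bp
  54–70 → 17 bp
  71–92 → 22 bp
  93–96 → 4 bp
Sorted largest to smallest: 22, 18, 17, 14, 11, 10, 4 bp.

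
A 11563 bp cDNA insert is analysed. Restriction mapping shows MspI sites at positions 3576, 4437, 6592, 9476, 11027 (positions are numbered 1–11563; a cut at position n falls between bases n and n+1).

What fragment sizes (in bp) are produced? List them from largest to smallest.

3576, 2884, 2155, 1551, 861, 536 bp

Linear molecule, 5 cuts → 6 fragments:
  3576 − 0 = 3576 bp
  4437 − 3576 = 861 bp
  6592 − 4437 = 2155 bp
  9476 − 6592 = 2884 bp
  11027 − 9476 = 1551 bp
  11563 − 11027 = 536 bp
Sorted largest to smallest: 3576, 2884, 2155, 1551, 861, 536 bp.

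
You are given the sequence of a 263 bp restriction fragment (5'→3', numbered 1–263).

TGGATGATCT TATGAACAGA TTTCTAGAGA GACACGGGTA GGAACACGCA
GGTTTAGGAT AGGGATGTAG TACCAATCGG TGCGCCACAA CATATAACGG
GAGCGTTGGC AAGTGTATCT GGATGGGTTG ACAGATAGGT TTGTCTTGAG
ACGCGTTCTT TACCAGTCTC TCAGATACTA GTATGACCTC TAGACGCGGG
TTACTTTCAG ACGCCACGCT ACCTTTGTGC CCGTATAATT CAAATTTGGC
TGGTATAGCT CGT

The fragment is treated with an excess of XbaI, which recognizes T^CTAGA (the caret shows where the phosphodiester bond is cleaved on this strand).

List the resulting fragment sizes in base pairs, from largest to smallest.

XbaI sites (TCTAGA) start at positions 23, 189.
XbaI cuts after the first base of each site, so after positions 23, 189.
Linear molecule, 2 cuts → 3 fragments:
  1–23 → 23 bp
  24–189 → 166 bp
  190–263 → 74 bp
Sorted largest to smallest: 166, 74, 23 bp.

166, 74, 23 bp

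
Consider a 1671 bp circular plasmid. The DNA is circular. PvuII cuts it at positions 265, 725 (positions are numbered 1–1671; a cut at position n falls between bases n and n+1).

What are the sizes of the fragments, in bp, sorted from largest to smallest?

Circular molecule, 2 cuts → 2 fragments:
  725 − 265 = 460 bp
  wrap: 1671 − 725 + 265 = 1211 bp
Sorted largest to smallest: 1211, 460 bp.

1211, 460 bp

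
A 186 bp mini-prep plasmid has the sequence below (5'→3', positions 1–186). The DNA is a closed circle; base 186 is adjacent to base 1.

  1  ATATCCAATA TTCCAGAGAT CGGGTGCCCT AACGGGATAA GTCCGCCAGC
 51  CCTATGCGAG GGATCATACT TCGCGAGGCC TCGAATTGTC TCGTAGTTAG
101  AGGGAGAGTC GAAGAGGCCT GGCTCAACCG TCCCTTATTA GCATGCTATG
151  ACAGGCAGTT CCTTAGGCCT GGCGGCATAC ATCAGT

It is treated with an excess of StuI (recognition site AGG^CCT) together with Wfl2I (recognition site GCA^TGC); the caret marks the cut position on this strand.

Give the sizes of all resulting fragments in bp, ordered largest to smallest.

97, 39, 26, 24 bp

StuI sites (AGGCCT) start at positions 76, 115, 165.
StuI cuts after base 3 of each site, so after positions 78, 117, 167.
The Wfl2I site (GCATGC) starts at position 141.
Wfl2I cuts after base 3 of each site, so after position 143.
Combined cut positions: 78, 117, 143, 167.
Circular molecule, 4 cuts → 4 fragments:
  79–117 → 39 bp
  118–143 → 26 bp
  144–167 → 24 bp
  168–186 then 1–78 → 19 + 78 = 97 bp
Sorted largest to smallest: 97, 39, 26, 24 bp.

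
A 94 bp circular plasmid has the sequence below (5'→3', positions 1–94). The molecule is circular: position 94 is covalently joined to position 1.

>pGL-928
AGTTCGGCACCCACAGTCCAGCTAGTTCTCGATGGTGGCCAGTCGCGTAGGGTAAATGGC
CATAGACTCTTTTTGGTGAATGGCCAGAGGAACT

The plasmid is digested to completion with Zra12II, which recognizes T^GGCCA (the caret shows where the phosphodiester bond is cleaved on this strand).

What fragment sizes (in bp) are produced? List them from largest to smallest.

Zra12II sites (TGGCCA) start at positions 36, 57, 81.
Zra12II cuts after the first base of each site, so after positions 36, 57, 81.
Circular molecule, 3 cuts → 3 fragments:
  37–57 → 21 bp
  58–81 → 24 bp
  82–94 then 1–36 → 13 + 36 = 49 bp
Sorted largest to smallest: 49, 24, 21 bp.

49, 24, 21 bp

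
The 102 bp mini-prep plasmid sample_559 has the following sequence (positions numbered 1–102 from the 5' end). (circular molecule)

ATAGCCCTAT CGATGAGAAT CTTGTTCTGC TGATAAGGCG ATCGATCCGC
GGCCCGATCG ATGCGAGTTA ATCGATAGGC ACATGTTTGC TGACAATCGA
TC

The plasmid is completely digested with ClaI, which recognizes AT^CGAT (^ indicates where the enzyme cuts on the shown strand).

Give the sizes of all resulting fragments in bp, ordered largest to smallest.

ClaI sites (ATCGAT) start at positions 9, 41, 57, 71, 96.
ClaI cuts after base 2 of each site, so after positions 10, 42, 58, 72, 97.
Circular molecule, 5 cuts → 5 fragments:
  11–42 → 32 bp
  43–58 → 16 bp
  59–72 → 14 bp
  73–97 → 25 bp
  98–102 then 1–10 → 5 + 10 = 15 bp
Sorted largest to smallest: 32, 25, 16, 15, 14 bp.

32, 25, 16, 15, 14 bp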